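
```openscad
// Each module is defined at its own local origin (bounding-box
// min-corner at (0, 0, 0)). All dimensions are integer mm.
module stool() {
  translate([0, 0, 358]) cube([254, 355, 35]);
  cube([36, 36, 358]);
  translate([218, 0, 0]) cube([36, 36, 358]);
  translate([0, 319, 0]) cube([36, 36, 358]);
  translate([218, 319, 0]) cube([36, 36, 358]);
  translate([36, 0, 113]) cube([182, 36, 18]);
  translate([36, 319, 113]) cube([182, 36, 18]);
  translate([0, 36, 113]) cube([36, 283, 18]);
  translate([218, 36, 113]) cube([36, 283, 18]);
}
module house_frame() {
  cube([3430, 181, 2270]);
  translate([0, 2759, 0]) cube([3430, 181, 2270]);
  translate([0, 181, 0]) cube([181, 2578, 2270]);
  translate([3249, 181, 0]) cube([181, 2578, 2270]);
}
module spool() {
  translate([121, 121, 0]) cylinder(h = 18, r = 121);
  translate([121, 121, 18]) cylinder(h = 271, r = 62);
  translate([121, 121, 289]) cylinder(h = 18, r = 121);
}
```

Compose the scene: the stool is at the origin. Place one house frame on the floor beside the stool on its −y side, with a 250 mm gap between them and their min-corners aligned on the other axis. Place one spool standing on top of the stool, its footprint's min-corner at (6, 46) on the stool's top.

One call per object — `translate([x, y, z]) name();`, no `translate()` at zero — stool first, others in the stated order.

stool();
translate([0, -3190, 0]) house_frame();
translate([6, 46, 393]) spool();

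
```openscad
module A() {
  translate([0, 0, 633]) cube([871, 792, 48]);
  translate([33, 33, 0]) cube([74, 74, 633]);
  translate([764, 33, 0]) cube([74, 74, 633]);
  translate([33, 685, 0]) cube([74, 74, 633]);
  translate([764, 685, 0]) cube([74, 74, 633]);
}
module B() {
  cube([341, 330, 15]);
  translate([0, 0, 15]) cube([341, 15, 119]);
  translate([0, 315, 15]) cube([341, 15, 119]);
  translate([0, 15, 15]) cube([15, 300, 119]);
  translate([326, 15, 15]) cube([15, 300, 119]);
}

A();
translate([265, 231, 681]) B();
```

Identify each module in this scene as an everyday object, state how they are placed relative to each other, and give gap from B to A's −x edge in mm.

The open box's min-x is at 265; the table's min-x is 0; gap = 265 mm.

A is a table. B is an open box. The open box is on top of the table, centred. The gap from the open box to the table's −x edge is 265 mm.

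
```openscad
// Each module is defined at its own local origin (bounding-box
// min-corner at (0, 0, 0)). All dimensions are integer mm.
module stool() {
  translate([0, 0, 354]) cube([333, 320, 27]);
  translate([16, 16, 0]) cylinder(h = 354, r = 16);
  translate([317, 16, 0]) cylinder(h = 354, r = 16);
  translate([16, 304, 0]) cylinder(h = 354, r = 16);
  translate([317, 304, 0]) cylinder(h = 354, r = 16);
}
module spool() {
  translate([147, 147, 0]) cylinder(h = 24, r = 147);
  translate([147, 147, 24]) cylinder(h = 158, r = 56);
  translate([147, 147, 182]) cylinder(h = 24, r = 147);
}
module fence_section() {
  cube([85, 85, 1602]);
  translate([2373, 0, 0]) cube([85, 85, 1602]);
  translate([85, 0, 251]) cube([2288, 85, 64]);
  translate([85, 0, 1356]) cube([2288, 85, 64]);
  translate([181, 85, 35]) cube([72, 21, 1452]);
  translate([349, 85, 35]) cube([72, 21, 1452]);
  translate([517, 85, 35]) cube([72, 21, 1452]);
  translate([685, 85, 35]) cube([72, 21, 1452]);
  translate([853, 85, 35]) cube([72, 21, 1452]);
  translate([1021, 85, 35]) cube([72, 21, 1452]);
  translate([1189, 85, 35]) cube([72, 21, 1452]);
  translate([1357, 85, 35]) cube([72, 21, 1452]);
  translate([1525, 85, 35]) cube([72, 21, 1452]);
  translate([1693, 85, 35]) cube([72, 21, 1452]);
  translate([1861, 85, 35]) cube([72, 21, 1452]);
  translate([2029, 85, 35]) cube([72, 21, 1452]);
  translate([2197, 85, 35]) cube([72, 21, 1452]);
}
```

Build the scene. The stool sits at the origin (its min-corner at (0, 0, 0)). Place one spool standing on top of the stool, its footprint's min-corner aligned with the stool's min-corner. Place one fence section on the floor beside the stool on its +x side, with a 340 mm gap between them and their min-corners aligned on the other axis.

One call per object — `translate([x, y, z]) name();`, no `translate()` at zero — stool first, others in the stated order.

stool();
translate([0, 0, 381]) spool();
translate([673, 0, 0]) fence_section();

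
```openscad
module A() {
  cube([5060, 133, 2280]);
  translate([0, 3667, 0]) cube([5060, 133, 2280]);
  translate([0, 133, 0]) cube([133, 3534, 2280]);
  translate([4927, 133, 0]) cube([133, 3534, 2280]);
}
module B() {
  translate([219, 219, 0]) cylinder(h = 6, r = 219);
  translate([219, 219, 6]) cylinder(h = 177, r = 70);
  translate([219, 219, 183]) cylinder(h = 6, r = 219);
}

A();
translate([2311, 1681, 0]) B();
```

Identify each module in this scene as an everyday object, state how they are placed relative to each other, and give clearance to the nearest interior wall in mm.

Clearances: x = 2178, y = 1548; minimum 1548 mm.

A is a house frame. B is a spool. The spool sits inside the house frame, centred. The clearance to the nearest interior wall is 1548 mm.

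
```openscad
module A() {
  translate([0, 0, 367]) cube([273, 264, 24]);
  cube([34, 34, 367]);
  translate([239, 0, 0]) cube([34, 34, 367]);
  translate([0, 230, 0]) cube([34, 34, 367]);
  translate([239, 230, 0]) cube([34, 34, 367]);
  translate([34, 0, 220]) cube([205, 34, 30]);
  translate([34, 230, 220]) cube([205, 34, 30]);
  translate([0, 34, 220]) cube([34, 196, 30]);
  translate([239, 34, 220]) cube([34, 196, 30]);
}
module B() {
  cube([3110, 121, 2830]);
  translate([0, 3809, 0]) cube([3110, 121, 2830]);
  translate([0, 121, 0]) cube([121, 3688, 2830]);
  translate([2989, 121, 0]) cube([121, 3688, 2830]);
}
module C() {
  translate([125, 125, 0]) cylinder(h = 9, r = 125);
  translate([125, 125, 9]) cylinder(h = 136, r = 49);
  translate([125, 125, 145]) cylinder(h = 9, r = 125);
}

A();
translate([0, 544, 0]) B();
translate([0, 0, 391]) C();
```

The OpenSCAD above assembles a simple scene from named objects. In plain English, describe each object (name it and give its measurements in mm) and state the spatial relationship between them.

A is a simple wooden stool: a rectangular seat 273 mm (x) by 264 mm (y), 24 mm thick, top face at z = 391 mm, on four square legs, each 34×34 mm in cross-section. The legs rest on z = 0, each flush with a corner of the seat. Four stretchers, 34 mm wide and 30 mm tall, connect adjacent legs with their undersides at z = 220 mm, each running between the inner faces of the legs it joins and aligned with the legs' outer faces on the other axis.

B is a box-shaped house frame (walls only): outside footprint 3110×3930 mm, wall height 2830 mm, wall thickness 121 mm. The two y-facing walls run the full x-width; the two x-facing walls fit between the inner faces of the y-facing walls.

C is a spool: two coaxial disc flanges of radius 125 mm and thickness 9 mm, joined by a core cylinder of radius 49 mm and height 136 mm. The lower flange rests on z = 0 and the three cylinders share a vertical axis.

The house frame is on the floor beside the stool on its +y side. The spool is on top of the stool.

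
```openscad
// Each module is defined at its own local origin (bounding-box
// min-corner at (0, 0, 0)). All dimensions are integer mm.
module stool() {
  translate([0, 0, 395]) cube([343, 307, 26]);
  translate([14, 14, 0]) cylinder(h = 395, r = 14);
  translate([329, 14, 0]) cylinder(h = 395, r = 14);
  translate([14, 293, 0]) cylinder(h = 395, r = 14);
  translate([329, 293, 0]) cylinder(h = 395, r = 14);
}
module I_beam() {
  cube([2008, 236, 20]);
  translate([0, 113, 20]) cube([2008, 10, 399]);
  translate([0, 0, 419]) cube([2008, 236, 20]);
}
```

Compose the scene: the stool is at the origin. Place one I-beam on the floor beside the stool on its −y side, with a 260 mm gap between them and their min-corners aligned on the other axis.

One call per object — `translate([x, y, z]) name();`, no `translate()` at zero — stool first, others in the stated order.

stool();
translate([0, -496, 0]) I_beam();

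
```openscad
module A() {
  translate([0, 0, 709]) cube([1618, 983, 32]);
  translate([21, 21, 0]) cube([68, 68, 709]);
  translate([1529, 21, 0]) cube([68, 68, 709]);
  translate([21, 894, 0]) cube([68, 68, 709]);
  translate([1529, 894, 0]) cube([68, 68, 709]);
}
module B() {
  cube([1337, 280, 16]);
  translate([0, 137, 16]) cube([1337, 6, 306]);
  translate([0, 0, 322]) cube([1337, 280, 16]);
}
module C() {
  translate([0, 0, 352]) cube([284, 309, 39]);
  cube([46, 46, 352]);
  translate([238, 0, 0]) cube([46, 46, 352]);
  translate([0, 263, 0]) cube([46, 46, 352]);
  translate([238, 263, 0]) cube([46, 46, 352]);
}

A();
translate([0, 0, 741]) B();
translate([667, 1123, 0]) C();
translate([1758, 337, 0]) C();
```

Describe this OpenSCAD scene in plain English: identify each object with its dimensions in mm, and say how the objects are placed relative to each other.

A is a rectangular dining table. The top is 1618×983×32 mm with its upper surface at z = 741 mm. It stands on four 68×68 mm square legs, each inset 21 mm from the nearest pair of top edges, running from the floor to the underside of the top.

B is an I-beam lying along x, 1337 mm long. Overall section height 338 mm. Two flanges 280 mm wide (y) and 16 mm thick, one on the floor and one at the top; a web 6 mm thick runs between them, centred on the flange width.

C is a four-legged stool. The seat is 284×309 mm, 39 mm thick, top at z = 391 mm. It stands on four square legs, each 46×46 mm in cross-section, from z = 0 to the seat underside, each flush with a corner of the seat.

The I-beam is on top of the table. Two stools sit around the table at the +y, +x sides.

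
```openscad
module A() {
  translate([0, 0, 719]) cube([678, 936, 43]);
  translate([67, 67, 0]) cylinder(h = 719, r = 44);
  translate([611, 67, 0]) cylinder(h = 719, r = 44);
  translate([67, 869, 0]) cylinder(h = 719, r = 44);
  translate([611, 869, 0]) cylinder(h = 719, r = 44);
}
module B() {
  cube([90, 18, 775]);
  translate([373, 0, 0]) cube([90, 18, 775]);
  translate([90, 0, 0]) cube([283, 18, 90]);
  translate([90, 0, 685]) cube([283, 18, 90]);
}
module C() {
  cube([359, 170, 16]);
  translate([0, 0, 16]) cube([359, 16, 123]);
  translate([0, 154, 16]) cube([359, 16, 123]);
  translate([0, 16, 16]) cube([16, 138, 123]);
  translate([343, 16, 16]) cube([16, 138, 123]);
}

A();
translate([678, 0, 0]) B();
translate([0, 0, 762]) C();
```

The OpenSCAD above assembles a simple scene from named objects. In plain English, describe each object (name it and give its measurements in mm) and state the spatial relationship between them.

A is a table: top 678 mm (x) × 936 mm (y), 43 mm thick, upper face at z = 762 mm, on four round legs of 88 mm diameter, each leg's bounding box inset 23 mm from the nearest pair of top edges, running from z = 0 to the bottom of the top.

B is a rectangular picture frame lying in the x–z plane (depth along y). The opening is 283 mm wide (x) by 595 mm tall (z), surrounded by a border 90 mm wide on all four sides. The frame is 18 mm deep and is made of two full-height vertical stiles with two horizontal rails fitted between them.

C is an open-topped rectangular box: outside dimensions 359×170×139 mm, with a uniform wall and base thickness of 16 mm. The base is a full 359×170 slab on the floor; four walls sit on top of the base. The front and back walls (the −y and +y sides) span the full width; the two side walls fit between them.

The picture frame is against the table's +x side, with their −y faces flush. The open box is on top of the table.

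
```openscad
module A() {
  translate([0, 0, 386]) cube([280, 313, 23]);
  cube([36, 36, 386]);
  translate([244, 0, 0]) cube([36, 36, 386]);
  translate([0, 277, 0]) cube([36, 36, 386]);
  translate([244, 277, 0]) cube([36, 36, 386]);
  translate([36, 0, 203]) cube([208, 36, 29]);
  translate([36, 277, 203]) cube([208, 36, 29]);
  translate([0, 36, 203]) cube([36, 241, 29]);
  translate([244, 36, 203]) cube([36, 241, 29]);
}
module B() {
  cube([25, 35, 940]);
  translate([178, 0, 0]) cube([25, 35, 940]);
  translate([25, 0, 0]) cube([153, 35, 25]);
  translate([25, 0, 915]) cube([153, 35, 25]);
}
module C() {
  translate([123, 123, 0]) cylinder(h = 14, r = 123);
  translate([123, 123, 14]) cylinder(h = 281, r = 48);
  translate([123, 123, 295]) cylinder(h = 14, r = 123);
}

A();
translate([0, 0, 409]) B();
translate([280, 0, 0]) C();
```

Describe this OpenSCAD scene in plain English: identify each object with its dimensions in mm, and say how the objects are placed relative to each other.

A is a four-legged stool. The seat is 280×313 mm, 23 mm thick, top at z = 409 mm. It stands on four square legs, each 36×36 mm in cross-section, from z = 0 to the seat underside, each flush with a corner of the seat. Four stretchers, 36 mm wide and 29 mm tall, connect adjacent legs with their undersides at z = 203 mm, each running between the inner faces of the legs it joins and aligned with the legs' outer faces on the other axis.

B is a picture frame with a 153×890 mm rectangular opening (x by z) and a uniform 25 mm border on every side. Frame depth is 35 mm along y. It is built from two vertical stiles running the full outside height and two horizontal rails spanning the gap between the stiles.

C is a spool: two coaxial disc flanges of radius 123 mm and thickness 14 mm, joined by a core cylinder of radius 48 mm and height 281 mm. The lower flange rests on z = 0 and the three cylinders share a vertical axis.

The picture frame is on top of the stool. The spool is against the stool's +x side, with their −y faces flush.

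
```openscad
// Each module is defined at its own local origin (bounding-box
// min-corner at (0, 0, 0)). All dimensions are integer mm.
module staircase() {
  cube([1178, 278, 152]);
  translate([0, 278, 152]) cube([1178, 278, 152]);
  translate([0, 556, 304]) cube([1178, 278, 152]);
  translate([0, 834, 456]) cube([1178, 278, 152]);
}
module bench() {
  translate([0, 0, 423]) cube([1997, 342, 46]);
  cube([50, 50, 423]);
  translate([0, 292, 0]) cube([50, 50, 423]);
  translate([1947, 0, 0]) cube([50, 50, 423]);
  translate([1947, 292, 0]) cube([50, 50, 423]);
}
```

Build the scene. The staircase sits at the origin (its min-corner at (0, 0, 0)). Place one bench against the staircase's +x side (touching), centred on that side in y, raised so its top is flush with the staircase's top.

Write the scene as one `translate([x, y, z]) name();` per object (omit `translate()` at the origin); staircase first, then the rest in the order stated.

staircase();
translate([1178, 385, 139]) bench();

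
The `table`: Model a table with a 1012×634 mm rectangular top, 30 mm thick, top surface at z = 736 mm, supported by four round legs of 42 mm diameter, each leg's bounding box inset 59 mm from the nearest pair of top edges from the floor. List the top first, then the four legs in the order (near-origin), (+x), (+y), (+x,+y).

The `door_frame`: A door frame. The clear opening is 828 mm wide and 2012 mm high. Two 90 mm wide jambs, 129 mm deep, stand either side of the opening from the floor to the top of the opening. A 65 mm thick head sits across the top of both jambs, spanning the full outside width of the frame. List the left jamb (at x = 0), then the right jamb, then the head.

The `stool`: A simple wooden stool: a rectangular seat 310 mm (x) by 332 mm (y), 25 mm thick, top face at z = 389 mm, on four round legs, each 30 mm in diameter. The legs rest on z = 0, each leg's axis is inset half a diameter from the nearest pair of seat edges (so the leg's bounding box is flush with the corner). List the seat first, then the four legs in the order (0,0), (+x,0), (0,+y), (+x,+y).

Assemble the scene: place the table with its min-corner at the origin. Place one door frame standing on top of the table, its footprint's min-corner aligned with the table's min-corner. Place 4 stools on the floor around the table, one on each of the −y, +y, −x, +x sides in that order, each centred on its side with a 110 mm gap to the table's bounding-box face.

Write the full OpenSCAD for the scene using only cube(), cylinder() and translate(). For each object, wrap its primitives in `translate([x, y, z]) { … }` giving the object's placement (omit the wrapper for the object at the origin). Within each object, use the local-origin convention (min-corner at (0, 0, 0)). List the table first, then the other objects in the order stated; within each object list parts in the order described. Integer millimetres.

translate([0, 0, 706]) cube([1012, 634, 30]);
translate([80, 80, 0]) cylinder(h = 706, r = 21);
translate([932, 80, 0]) cylinder(h = 706, r = 21);
translate([80, 554, 0]) cylinder(h = 706, r = 21);
translate([932, 554, 0]) cylinder(h = 706, r = 21);
translate([0, 0, 736]) {
  cube([90, 129, 2012]);
  translate([918, 0, 0]) cube([90, 129, 2012]);
  translate([0, 0, 2012]) cube([1008, 129, 65]);
}
translate([351, -442, 0]) {
  translate([0, 0, 364]) cube([310, 332, 25]);
  translate([15, 15, 0]) cylinder(h = 364, r = 15);
  translate([295, 15, 0]) cylinder(h = 364, r = 15);
  translate([15, 317, 0]) cylinder(h = 364, r = 15);
  translate([295, 317, 0]) cylinder(h = 364, r = 15);
}
translate([351, 744, 0]) {
  translate([0, 0, 364]) cube([310, 332, 25]);
  translate([15, 15, 0]) cylinder(h = 364, r = 15);
  translate([295, 15, 0]) cylinder(h = 364, r = 15);
  translate([15, 317, 0]) cylinder(h = 364, r = 15);
  translate([295, 317, 0]) cylinder(h = 364, r = 15);
}
translate([-420, 151, 0]) {
  translate([0, 0, 364]) cube([310, 332, 25]);
  translate([15, 15, 0]) cylinder(h = 364, r = 15);
  translate([295, 15, 0]) cylinder(h = 364, r = 15);
  translate([15, 317, 0]) cylinder(h = 364, r = 15);
  translate([295, 317, 0]) cylinder(h = 364, r = 15);
}
translate([1122, 151, 0]) {
  translate([0, 0, 364]) cube([310, 332, 25]);
  translate([15, 15, 0]) cylinder(h = 364, r = 15);
  translate([295, 15, 0]) cylinder(h = 364, r = 15);
  translate([15, 317, 0]) cylinder(h = 364, r = 15);
  translate([295, 317, 0]) cylinder(h = 364, r = 15);
}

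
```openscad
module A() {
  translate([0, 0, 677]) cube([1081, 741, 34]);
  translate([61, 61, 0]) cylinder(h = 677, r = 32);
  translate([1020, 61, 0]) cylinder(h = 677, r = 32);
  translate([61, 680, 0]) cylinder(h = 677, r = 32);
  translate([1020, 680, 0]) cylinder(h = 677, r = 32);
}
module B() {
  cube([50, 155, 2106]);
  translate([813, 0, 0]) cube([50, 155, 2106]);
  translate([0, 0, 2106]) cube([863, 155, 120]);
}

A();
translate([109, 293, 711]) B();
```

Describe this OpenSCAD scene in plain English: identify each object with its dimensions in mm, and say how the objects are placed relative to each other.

A is a table with a 1081×741 mm rectangular top, 34 mm thick, top surface at z = 711 mm, supported by four round legs of 64 mm diameter, each leg's bounding box inset 29 mm from the nearest pair of top edges, running from the floor.

B is a rectangular door frame: two vertical jambs of 50×155 mm section, 2106 mm tall, with a clear opening 763 mm wide between their inner faces. A header 120 mm tall and 155 mm deep lies on top of the jambs and spans the full outside width.

The door frame is on top of the table, centred.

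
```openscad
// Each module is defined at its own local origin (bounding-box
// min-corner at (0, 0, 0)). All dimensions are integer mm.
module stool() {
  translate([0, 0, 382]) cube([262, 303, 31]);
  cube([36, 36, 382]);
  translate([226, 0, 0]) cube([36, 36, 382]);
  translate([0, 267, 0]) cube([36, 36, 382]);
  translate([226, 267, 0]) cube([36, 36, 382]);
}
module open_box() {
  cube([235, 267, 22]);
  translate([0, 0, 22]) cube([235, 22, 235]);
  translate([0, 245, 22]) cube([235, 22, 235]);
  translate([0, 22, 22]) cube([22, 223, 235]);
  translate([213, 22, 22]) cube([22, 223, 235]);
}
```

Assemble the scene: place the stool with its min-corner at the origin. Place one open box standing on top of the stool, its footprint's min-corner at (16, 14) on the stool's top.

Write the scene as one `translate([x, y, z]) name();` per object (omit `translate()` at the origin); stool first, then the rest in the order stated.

stool();
translate([16, 14, 413]) open_box();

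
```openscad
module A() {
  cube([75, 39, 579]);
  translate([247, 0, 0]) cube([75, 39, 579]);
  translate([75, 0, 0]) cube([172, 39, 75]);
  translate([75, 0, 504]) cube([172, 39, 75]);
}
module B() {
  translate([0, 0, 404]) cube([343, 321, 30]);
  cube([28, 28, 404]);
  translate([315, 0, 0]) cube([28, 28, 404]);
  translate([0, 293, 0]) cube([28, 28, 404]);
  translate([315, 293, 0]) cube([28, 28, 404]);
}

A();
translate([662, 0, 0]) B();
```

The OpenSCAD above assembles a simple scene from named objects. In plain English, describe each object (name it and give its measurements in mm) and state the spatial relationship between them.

A is a rectangular picture frame lying in the x–z plane (depth along y). The opening is 172 mm wide (x) by 429 mm tall (z), surrounded by a border 75 mm wide on all four sides. The frame is 39 mm deep and is made of two full-height vertical stiles with two horizontal rails fitted between them.

B is a four-legged stool. The seat is 343×321 mm, 30 mm thick, top at z = 434 mm. It stands on four square legs, each 28×28 mm in cross-section, from z = 0 to the seat underside, each flush with a corner of the seat.

The stool is on the floor beside the picture frame on its +x side.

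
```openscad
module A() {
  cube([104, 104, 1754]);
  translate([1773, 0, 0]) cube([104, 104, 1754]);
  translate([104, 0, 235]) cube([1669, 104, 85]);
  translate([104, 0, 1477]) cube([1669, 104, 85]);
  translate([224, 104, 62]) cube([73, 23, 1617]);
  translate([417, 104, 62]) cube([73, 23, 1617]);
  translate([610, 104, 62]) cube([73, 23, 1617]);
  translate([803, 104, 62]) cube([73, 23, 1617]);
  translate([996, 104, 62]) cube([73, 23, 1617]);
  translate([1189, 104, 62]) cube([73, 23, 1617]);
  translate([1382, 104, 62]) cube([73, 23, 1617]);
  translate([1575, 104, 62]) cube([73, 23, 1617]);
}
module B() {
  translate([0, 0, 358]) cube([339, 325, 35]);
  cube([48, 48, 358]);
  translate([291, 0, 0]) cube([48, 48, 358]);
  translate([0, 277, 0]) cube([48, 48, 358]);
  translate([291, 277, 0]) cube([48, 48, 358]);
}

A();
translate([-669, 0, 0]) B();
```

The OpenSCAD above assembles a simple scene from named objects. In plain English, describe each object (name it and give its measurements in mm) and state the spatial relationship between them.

A is a fence section. Two 104×104 mm posts, 1754 mm tall, stand on the floor with a clear span of 1669 mm between their inner faces. Two horizontal rails of 104×85 mm section span the gap between the posts with their undersides at z = 235 mm and z = 1477 mm, flush with the posts' −y face. 8 pickets, each 73 mm wide, 23 mm thick and 1617 mm tall, are fixed to the +y face of the rails with their bottoms at z = 62 mm, evenly spaced across the span with equal gaps (rounded down to the nearest mm) at the −x end and between each pair — any rounding remainder accumulates at the +x end.

B is a four-legged stool. The seat is 339×325 mm, 35 mm thick, top at z = 393 mm. It stands on four square legs, each 48×48 mm in cross-section, from z = 0 to the seat underside, each flush with a corner of the seat.

The stool is on the floor beside the fence section on its −x side.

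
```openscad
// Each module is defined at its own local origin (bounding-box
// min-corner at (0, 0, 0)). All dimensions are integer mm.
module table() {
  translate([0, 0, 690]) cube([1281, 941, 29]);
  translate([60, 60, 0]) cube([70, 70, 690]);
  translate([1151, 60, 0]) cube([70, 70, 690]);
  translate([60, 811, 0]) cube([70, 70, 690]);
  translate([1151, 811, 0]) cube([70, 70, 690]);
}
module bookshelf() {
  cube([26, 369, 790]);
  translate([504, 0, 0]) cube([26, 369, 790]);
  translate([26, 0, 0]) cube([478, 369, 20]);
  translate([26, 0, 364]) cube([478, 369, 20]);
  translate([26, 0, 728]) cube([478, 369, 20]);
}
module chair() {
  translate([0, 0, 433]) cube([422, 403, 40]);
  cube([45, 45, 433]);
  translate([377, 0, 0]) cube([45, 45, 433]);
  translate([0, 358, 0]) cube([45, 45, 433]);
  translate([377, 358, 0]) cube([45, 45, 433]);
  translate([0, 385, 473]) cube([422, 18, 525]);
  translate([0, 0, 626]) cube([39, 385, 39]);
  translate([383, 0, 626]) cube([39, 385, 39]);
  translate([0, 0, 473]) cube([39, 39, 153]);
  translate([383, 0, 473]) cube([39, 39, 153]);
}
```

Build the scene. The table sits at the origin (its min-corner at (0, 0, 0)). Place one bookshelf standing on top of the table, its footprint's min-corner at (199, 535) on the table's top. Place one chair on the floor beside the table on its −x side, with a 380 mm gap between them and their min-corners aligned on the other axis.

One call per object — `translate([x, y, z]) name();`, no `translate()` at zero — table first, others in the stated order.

table();
translate([199, 535, 719]) bookshelf();
translate([-802, 0, 0]) chair();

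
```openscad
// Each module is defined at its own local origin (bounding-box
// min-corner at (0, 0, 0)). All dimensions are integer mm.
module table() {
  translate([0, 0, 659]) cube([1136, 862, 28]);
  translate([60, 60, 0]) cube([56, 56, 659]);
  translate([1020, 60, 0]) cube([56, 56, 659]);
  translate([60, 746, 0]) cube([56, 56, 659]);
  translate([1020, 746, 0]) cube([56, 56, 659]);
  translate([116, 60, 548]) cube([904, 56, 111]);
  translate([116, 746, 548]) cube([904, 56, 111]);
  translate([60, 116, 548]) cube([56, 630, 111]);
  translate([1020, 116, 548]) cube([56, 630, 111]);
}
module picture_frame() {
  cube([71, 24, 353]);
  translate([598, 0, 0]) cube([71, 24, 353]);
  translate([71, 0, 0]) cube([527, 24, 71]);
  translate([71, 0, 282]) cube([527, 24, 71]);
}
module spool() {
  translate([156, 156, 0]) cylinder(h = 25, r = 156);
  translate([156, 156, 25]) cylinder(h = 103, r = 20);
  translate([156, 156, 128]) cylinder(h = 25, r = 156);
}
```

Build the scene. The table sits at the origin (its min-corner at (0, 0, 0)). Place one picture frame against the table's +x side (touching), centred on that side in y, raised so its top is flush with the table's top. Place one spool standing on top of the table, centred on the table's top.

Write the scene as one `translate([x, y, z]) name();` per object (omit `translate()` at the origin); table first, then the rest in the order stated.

table();
translate([1136, 419, 334]) picture_frame();
translate([412, 275, 687]) spool();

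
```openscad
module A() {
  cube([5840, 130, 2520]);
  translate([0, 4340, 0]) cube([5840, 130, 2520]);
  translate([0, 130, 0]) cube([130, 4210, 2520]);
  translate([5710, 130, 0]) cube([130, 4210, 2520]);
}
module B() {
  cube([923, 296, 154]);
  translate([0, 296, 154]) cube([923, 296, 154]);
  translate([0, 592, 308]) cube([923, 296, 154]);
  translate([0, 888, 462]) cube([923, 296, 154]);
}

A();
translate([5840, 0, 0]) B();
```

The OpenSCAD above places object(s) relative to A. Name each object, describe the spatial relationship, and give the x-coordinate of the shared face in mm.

A is a house frame. B is a staircase. The staircase is against the house frame's +x side, with their −y faces flush. The x-coordinate of the shared face is 5840 mm.

The house frame's +x face and the staircase's −x face are both at x = 5840 mm.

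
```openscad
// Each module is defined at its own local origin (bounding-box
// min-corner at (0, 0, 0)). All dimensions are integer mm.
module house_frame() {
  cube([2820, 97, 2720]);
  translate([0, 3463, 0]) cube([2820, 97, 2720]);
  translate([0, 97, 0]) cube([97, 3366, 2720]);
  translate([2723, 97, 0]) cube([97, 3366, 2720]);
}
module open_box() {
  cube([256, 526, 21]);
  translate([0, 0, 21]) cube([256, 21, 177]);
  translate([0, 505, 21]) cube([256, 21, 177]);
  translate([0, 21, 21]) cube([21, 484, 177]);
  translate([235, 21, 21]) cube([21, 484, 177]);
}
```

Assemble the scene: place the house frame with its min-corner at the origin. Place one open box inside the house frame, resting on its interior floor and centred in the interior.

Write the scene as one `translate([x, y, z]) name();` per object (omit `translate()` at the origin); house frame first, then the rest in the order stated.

house_frame();
translate([1282, 1517, 0]) open_box();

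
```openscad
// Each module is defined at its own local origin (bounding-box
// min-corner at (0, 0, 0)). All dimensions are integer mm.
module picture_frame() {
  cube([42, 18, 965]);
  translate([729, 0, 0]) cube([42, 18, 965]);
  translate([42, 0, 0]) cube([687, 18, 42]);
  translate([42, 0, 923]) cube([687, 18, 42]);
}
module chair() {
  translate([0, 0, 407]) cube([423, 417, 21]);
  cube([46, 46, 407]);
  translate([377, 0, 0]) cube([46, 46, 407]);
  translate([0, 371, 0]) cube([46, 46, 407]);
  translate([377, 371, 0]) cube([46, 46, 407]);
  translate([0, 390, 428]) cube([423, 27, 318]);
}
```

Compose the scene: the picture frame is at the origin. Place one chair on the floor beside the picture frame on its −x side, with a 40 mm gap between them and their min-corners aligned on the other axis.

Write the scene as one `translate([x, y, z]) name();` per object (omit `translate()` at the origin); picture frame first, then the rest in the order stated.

picture_frame();
translate([-463, 0, 0]) chair();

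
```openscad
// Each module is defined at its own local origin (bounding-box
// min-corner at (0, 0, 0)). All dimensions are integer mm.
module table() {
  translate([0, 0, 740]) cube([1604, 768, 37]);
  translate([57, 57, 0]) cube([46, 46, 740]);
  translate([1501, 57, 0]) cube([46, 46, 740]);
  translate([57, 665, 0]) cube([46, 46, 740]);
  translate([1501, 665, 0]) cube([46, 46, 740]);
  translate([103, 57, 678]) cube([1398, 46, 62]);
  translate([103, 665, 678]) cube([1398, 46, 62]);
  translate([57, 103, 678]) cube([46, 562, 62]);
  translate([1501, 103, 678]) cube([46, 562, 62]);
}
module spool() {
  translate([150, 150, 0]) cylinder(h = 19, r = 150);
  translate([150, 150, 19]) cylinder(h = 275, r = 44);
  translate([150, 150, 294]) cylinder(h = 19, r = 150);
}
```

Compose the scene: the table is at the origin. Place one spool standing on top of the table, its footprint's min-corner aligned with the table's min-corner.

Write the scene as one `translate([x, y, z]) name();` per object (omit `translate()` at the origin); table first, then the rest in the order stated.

table();
translate([0, 0, 777]) spool();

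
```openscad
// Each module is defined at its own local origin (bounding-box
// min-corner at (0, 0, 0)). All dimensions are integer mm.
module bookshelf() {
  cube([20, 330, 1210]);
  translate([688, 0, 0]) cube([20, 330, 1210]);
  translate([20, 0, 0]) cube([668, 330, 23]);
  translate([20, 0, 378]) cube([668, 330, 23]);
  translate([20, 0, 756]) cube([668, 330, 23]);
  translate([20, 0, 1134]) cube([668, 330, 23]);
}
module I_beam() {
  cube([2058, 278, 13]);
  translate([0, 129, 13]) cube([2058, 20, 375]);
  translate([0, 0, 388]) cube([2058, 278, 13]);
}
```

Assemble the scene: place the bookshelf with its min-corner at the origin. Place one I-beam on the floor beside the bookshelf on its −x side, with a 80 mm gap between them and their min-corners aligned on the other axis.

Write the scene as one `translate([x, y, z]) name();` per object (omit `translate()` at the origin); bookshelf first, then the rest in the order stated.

bookshelf();
translate([-2138, 0, 0]) I_beam();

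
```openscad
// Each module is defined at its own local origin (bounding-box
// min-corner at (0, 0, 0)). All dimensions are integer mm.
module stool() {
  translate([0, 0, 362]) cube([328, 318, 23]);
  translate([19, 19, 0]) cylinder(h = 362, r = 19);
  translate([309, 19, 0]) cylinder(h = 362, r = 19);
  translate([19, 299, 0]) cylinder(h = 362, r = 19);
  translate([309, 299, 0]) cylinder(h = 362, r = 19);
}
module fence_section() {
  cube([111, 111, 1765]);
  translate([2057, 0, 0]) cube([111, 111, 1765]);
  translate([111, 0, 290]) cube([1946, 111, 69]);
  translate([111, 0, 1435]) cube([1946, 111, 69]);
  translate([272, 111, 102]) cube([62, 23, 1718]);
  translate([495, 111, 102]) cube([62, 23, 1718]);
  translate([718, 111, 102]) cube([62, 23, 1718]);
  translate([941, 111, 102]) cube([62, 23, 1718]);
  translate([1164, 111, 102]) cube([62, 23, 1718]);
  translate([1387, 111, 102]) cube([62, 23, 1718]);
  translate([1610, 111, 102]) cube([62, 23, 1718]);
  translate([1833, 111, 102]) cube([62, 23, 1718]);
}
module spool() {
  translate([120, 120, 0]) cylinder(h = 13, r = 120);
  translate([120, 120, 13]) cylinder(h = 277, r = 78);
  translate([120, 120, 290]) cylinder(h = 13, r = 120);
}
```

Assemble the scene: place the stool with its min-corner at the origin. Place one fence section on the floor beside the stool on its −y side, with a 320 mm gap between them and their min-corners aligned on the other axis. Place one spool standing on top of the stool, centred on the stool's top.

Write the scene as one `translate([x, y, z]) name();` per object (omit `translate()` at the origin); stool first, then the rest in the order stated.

stool();
translate([0, -454, 0]) fence_section();
translate([44, 39, 385]) spool();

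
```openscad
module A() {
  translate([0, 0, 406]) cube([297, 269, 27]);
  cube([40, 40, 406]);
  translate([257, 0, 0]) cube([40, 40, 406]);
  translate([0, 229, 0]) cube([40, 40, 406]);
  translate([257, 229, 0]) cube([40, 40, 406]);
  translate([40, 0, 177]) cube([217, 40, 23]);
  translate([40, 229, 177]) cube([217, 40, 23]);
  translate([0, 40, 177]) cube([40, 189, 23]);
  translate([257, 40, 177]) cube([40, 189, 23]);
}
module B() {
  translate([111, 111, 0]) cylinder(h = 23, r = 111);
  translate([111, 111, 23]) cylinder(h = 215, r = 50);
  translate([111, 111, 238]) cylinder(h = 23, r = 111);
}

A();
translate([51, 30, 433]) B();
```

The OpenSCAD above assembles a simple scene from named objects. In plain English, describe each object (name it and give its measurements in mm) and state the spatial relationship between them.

A is a four-legged stool. The seat is a 297×269×27 mm slab whose top surface is at z = 433 mm; four square legs, each 40×40 mm in cross-section, run from the floor (z = 0) to the underside of the seat, each flush with a corner of the seat. Four stretchers, 40 mm wide and 23 mm tall, connect adjacent legs with their undersides at z = 177 mm, each running between the inner faces of the legs it joins and aligned with the legs' outer faces on the other axis.

B is a spool: two coaxial disc flanges of radius 111 mm and thickness 23 mm, joined by a core cylinder of radius 50 mm and height 215 mm. The lower flange rests on z = 0 and the three cylinders share a vertical axis.

The spool is on top of the stool.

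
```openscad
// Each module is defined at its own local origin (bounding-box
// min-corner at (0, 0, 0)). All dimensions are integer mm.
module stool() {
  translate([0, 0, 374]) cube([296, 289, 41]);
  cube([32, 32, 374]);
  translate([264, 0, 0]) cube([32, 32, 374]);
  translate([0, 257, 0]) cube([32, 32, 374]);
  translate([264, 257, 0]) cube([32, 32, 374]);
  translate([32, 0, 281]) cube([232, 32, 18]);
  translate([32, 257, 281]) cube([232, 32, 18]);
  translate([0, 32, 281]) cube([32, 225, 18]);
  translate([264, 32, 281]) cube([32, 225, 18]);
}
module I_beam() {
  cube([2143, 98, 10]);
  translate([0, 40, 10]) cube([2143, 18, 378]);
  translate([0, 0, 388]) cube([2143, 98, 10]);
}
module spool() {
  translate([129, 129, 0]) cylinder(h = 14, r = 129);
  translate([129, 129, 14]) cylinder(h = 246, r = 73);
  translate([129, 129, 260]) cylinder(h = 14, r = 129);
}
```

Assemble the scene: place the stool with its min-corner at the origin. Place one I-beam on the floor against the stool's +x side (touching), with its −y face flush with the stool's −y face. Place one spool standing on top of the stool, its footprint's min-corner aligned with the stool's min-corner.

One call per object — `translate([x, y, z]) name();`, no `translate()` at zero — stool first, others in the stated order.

stool();
translate([296, 0, 0]) I_beam();
translate([0, 0, 415]) spool();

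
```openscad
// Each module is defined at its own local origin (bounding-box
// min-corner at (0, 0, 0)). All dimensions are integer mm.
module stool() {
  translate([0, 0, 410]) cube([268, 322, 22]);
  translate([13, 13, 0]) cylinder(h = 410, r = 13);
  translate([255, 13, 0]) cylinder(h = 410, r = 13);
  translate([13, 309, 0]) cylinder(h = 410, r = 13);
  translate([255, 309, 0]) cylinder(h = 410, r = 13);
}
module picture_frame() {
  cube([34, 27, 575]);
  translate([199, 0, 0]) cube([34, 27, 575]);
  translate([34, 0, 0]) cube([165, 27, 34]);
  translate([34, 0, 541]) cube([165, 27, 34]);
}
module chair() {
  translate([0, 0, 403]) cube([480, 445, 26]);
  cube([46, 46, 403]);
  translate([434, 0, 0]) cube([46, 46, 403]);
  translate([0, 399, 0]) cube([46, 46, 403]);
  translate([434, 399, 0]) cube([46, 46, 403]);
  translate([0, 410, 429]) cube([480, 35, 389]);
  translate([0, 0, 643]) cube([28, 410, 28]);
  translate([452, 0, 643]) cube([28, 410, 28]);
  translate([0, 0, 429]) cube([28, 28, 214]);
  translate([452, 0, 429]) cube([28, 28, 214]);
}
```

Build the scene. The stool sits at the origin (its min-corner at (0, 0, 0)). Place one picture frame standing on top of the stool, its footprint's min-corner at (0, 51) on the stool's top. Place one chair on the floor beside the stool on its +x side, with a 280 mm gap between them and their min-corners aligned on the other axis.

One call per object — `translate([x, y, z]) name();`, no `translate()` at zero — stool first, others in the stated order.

stool();
translate([0, 51, 432]) picture_frame();
translate([548, 0, 0]) chair();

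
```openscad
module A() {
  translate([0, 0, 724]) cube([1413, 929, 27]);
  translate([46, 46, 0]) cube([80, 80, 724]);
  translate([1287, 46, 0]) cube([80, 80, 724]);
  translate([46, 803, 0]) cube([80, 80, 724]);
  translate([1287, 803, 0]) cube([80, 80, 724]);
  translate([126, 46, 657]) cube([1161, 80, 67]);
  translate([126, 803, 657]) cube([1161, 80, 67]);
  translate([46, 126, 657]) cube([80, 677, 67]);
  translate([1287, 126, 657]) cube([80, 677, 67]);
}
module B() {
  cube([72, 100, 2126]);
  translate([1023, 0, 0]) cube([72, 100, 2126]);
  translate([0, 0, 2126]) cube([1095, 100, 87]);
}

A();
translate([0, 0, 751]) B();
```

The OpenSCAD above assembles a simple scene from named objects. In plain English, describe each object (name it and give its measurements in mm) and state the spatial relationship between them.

A is a table: top 1413 mm (x) × 929 mm (y), 27 mm thick, upper face at z = 751 mm, on four 80×80 mm square legs, each inset 46 mm from the nearest pair of top edges, running from z = 0 to the bottom of the top. Four apron rails, 80 mm thick and 67 mm tall, run between adjacent legs with their top edges flush with the underside of the top and their outer faces flush with the legs' outer faces.

B is a rectangular door frame: two vertical jambs of 72×100 mm section, 2126 mm tall, with a clear opening 951 mm wide between their inner faces. A header 87 mm tall and 100 mm deep lies on top of the jambs and spans the full outside width.

The door frame is on top of the table.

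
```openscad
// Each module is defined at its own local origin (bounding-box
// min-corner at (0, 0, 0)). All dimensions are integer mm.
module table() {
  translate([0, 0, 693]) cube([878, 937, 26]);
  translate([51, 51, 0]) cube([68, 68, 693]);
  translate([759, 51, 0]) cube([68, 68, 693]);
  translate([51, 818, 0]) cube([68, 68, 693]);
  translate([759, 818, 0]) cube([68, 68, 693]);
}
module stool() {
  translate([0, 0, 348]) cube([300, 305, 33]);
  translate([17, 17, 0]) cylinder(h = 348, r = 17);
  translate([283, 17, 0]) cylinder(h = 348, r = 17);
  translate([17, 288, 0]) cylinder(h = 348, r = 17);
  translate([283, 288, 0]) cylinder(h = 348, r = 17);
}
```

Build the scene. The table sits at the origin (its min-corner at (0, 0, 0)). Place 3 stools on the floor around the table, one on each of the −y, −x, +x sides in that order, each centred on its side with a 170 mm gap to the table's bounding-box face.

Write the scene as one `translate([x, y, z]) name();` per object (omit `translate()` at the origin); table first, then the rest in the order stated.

table();
translate([289, -475, 0]) stool();
translate([-470, 316, 0]) stool();
translate([1048, 316, 0]) stool();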